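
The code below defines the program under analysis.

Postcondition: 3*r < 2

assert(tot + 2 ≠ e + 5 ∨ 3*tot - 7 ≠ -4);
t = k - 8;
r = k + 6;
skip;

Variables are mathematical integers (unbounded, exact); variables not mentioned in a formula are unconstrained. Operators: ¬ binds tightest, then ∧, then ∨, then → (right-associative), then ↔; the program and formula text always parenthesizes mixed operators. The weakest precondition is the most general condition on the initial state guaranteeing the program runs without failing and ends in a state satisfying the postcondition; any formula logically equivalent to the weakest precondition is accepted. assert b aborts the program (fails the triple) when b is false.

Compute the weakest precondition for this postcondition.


Working backward. After the program, 3*r < 2 must hold.
Before skip: 3*r < 2
Before r := k + 6: 3*k < -16
Before t := k - 8: 3*k < -16
Before assert tot + 2 ≠ e + 5 ∨ 3*tot - 7 ≠ -4: (tot ≠ e + 3 ∨ 3*tot ≠ 3) ∧ 3*k < -16
Answer: WP = (tot ≠ e + 3 ∨ 3*tot ≠ 3) ∧ 3*k < -16


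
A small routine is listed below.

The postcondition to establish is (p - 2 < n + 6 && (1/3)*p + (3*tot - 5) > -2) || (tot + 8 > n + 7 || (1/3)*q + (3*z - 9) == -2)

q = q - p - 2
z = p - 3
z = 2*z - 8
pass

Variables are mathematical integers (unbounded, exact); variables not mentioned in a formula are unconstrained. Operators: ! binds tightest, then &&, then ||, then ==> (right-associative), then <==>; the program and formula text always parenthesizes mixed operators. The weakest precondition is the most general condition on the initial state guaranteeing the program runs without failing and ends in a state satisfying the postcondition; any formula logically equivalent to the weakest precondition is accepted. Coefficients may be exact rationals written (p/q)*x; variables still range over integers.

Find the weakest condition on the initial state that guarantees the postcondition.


Working backward. After the program, the postcondition (p - 2 < n + 6 && (1/3)*p + (3*tot - 5) > -2) || (tot + 8 > n + 7 || (1/3)*q + (3*z - 9) == -2) must hold; in canonical form it is (p < n + 8 && (1/3)*p + 3*tot > 3) || tot > n - 1 || (1/3)*q + 3*z == 7.
Before skip: (p < n + 8 && (1/3)*p + 3*tot > 3) || tot > n - 1 || (1/3)*q + 3*z == 7
Before z := 2*z - 8: (p < n + 8 && (1/3)*p + 3*tot > 3) || tot > n - 1 || (1/3)*q + 6*z == 31
Before z := p - 3: (p < n + 8 && (1/3)*p + 3*tot > 3) || tot > n - 1 || 6*p + (1/3)*q == 49
Before q := q - p - 2: (p < n + 8 && (1/3)*p + 3*tot > 3) || tot > n - 1 || (17/3)*p + (1/3)*q == 149/3
Answer: WP = (p < n + 8 && (1/3)*p + 3*tot > 3) || tot > n - 1 || (17/3)*p + (1/3)*q == 149/3


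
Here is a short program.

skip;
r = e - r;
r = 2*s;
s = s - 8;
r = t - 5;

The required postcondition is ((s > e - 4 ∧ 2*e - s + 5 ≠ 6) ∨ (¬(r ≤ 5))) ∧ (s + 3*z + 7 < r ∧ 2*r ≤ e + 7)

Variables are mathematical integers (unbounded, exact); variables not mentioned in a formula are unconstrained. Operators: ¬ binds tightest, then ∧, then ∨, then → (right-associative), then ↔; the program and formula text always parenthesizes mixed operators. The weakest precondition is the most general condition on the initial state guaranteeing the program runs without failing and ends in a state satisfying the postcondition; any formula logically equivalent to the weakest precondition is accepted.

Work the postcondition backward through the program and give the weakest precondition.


Working backward. After the program, the postcondition ((s > e - 4 ∧ 2*e - s + 5 ≠ 6) ∨ (¬(r ≤ 5))) ∧ (s + 3*z + 7 < r ∧ 2*r ≤ e + 7) must hold; in canonical form it is ((s > e - 4 ∧ 2*e ≠ s + 1) ∨ (¬(r ≤ 5))) ∧ s + 3*z < r - 7 ∧ 2*r ≤ e + 7.
Before r := t - 5: ((s > e - 4 ∧ 2*e ≠ s + 1) ∨ (¬(t ≤ 10))) ∧ s + 3*z < t - 12 ∧ 2*t ≤ e + 17
Before s := s - 8: ((s > e + 4 ∧ 2*e ≠ s - 7) ∨ (¬(t ≤ 10))) ∧ s + 3*z < t - 4 ∧ 2*t ≤ e + 17
Before r := 2*s: ((s > e + 4 ∧ 2*e ≠ s - 7) ∨ (¬(t ≤ 10))) ∧ s + 3*z < t - 4 ∧ 2*t ≤ e + 17
Before r := e - r: ((s > e + 4 ∧ 2*e ≠ s - 7) ∨ (¬(t ≤ 10))) ∧ s + 3*z < t - 4 ∧ 2*t ≤ e + 17
Before skip: ((s > e + 4 ∧ 2*e ≠ s - 7) ∨ (¬(t ≤ 10))) ∧ s + 3*z < t - 4 ∧ 2*t ≤ e + 17
Answer: WP = ((s > e + 4 ∧ 2*e ≠ s - 7) ∨ (¬(t ≤ 10))) ∧ s + 3*z < t - 4 ∧ 2*t ≤ e + 17


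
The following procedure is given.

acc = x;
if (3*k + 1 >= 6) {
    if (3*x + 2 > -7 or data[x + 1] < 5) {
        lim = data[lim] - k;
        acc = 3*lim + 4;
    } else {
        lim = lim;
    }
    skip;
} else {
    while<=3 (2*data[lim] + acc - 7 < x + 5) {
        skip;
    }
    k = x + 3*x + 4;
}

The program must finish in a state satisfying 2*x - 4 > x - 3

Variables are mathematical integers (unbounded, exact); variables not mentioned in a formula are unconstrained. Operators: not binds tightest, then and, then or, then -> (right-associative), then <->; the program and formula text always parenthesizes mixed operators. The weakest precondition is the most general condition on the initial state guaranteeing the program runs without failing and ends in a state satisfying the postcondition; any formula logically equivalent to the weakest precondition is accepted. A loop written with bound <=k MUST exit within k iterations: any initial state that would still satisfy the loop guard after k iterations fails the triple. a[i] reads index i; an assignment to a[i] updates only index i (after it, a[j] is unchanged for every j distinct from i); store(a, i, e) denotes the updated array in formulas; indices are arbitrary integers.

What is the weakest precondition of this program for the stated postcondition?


Working backward. After the program, the postcondition 2*x - 4 > x - 3 must hold; in canonical form it is x > 1.
Then branch requires ((3*x > -9 or data[x + 1] < 5) -> x > 1) and ((not (3*x > -9 or data[x + 1] < 5)) -> x > 1); else branch requires (2*data[lim] + acc < x + 12 -> ((2*data[lim] + acc < x + 12 -> ((2*data[lim] + acc < x + 12 -> ((not (2*data[lim] + acc < x + 12)) and x > 1)) and ((not (2*data[lim] + acc < x + 12)) -> x > 1))) and ((not (2*data[lim] + acc < x + 12)) -> x > 1))) and ((not (2*data[lim] + acc < x + 12)) -> x > 1).
Before the if: (3*k >= 5 -> (((3*x > -9 or data[x + 1] < 5) -> x > 1) and ((not (3*x > -9 or data[x + 1] < 5)) -> x > 1))) and ((not (3*k >= 5)) -> ((2*data[lim] + acc < x + 12 -> ((2*data[lim] + acc < x + 12 -> ((2*data[lim] + acc < x + 12 -> ((not (2*data[lim] + acc < x + 12)) and x > 1)) and ((not (2*data[lim] + acc < x + 12)) -> x > 1))) and ((not (2*data[lim] + acc < x + 12)) -> x > 1))) and ((not (2*data[lim] + acc < x + 12)) -> x > 1)))
Before acc := x: (3*k >= 5 -> (((3*x > -9 or data[x + 1] < 5) -> x > 1) and ((not (3*x > -9 or data[x + 1] < 5)) -> x > 1))) and ((not (3*k >= 5)) -> ((2*data[lim] < 12 -> ((2*data[lim] < 12 -> ((2*data[lim] < 12 -> ((not (2*data[lim] < 12)) and x > 1)) and ((not (2*data[lim] < 12)) -> x > 1))) and ((not (2*data[lim] < 12)) -> x > 1))) and ((not (2*data[lim] < 12)) -> x > 1)))
Answer: WP = (3*k >= 5 -> (((3*x > -9 or data[x + 1] < 5) -> x > 1) and ((not (3*x > -9 or data[x + 1] < 5)) -> x > 1))) and ((not (3*k >= 5)) -> ((2*data[lim] < 12 -> ((2*data[lim] < 12 -> ((2*data[lim] < 12 -> ((not (2*data[lim] < 12)) and x > 1)) and ((not (2*data[lim] < 12)) -> x > 1))) and ((not (2*data[lim] < 12)) -> x > 1))) and ((not (2*data[lim] < 12)) -> x > 1)))


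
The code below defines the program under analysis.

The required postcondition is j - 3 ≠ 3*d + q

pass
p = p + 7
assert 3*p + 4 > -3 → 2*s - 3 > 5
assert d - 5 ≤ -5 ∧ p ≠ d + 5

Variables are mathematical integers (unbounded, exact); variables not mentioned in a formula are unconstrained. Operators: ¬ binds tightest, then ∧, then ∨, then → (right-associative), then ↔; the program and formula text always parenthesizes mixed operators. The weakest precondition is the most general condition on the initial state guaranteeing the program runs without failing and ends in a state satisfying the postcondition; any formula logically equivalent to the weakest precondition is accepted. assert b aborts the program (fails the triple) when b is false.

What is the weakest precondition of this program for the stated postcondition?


Working backward. After the program, the postcondition j - 3 ≠ 3*d + q must hold; in canonical form it is j ≠ 3*d + q + 3.
Before assert d - 5 ≤ -5 ∧ p ≠ d + 5: d ≤ 0 ∧ p ≠ d + 5 ∧ j ≠ 3*d + q + 3
Before assert 3*p + 4 > -3 → 2*s - 3 > 5: (3*p > -7 → 2*s > 8) ∧ d ≤ 0 ∧ p ≠ d + 5 ∧ j ≠ 3*d + q + 3
Before p := p + 7: (3*p > -28 → 2*s > 8) ∧ d ≤ 0 ∧ p ≠ d - 2 ∧ j ≠ 3*d + q + 3
Before skip: (3*p > -28 → 2*s > 8) ∧ d ≤ 0 ∧ p ≠ d - 2 ∧ j ≠ 3*d + q + 3
Answer: WP = (3*p > -28 → 2*s > 8) ∧ d ≤ 0 ∧ p ≠ d - 2 ∧ j ≠ 3*d + q + 3


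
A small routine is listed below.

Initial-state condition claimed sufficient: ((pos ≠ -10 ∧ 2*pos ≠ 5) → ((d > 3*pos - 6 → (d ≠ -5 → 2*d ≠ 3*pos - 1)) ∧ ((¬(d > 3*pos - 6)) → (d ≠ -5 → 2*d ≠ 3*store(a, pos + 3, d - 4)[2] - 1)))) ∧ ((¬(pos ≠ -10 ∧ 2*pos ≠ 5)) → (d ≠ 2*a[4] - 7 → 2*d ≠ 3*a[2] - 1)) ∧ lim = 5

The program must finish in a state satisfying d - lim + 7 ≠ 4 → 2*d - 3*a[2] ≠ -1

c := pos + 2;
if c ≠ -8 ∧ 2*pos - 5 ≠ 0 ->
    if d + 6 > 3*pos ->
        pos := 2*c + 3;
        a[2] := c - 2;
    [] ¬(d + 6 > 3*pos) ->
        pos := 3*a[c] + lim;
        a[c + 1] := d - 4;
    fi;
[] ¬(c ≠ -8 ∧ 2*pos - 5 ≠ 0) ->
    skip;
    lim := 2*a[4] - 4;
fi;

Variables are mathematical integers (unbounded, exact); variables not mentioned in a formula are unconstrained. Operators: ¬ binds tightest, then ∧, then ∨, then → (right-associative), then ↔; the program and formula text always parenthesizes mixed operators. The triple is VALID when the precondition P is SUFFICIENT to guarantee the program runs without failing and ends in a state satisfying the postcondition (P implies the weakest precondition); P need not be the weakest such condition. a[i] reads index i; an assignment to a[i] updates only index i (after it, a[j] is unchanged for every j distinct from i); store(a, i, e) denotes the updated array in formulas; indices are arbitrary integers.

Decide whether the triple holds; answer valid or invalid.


Working backward. After the program, the postcondition d - lim + 7 ≠ 4 → 2*d - 3*a[2] ≠ -1 must hold; in canonical form it is d ≠ lim - 3 → 2*d ≠ 3*a[2] - 1.
Then branch requires (d > 3*pos - 6 → (d ≠ lim - 3 → 2*d ≠ 3*c - 7)) ∧ ((¬(d > 3*pos - 6)) → (d ≠ lim - 3 → 2*d ≠ 3*store(a, c + 1, d - 4)[2] - 1)); else branch requires d ≠ 2*a[4] - 7 → 2*d ≠ 3*a[2] - 1.
Before the if: ((c ≠ -8 ∧ 2*pos ≠ 5) → ((d > 3*pos - 6 → (d ≠ lim - 3 → 2*d ≠ 3*c - 7)) ∧ ((¬(d > 3*pos - 6)) → (d ≠ lim - 3 → 2*d ≠ 3*store(a, c + 1, d - 4)[2] - 1)))) ∧ ((¬(c ≠ -8 ∧ 2*pos ≠ 5)) → (d ≠ 2*a[4] - 7 → 2*d ≠ 3*a[2] - 1))
Before c := pos + 2: ((pos ≠ -10 ∧ 2*pos ≠ 5) → ((d > 3*pos - 6 → (d ≠ lim - 3 → 2*d ≠ 3*pos - 1)) ∧ ((¬(d > 3*pos - 6)) → (d ≠ lim - 3 → 2*d ≠ 3*store(a, pos + 3, d - 4)[2] - 1)))) ∧ ((¬(pos ≠ -10 ∧ 2*pos ≠ 5)) → (d ≠ 2*a[4] - 7 → 2*d ≠ 3*a[2] - 1))
The weakest precondition is ((pos ≠ -10 ∧ 2*pos ≠ 5) → ((d > 3*pos - 6 → (d ≠ lim - 3 → 2*d ≠ 3*pos - 1)) ∧ ((¬(d > 3*pos - 6)) → (d ≠ lim - 3 → 2*d ≠ 3*store(a, pos + 3, d - 4)[2] - 1)))) ∧ ((¬(pos ≠ -10 ∧ 2*pos ≠ 5)) → (d ≠ 2*a[4] - 7 → 2*d ≠ 3*a[2] - 1)).
Check whether ((pos ≠ -10 ∧ 2*pos ≠ 5) → ((d > 3*pos - 6 → (d ≠ -5 → 2*d ≠ 3*pos - 1)) ∧ ((¬(d > 3*pos - 6)) → (d ≠ -5 → 2*d ≠ 3*store(a, pos + 3, d - 4)[2] - 1)))) ∧ ((¬(pos ≠ -10 ∧ 2*pos ≠ 5)) → (d ≠ 2*a[4] - 7 → 2*d ≠ 3*a[2] - 1)) ∧ lim = 5 implies it.
Countermodel: at the initial state a = {[2] = -3, [4] = 9, elsewhere 9}, d = -5, lim = 5, pos = 1, the precondition holds but the weakest precondition fails.
Answer: invalid


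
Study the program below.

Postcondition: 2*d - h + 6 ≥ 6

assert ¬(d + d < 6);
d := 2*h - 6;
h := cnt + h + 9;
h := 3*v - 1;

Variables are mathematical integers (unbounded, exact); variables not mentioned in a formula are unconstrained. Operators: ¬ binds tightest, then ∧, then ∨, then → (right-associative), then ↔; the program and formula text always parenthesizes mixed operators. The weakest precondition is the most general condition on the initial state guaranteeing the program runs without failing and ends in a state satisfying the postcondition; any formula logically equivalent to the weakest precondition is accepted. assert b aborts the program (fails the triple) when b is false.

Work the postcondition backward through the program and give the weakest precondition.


Working backward. After the program, the postcondition 2*d - h + 6 ≥ 6 must hold; in canonical form it is 2*d ≥ h.
Before h := 3*v - 1: 2*d ≥ 3*v - 1
Before h := cnt + h + 9: 2*d ≥ 3*v - 1
Before d := 2*h - 6: 4*h ≥ 3*v + 11
Before assert ¬(d + d < 6): (¬(2*d < 6)) ∧ 4*h ≥ 3*v + 11
Answer: WP = (¬(2*d < 6)) ∧ 4*h ≥ 3*v + 11


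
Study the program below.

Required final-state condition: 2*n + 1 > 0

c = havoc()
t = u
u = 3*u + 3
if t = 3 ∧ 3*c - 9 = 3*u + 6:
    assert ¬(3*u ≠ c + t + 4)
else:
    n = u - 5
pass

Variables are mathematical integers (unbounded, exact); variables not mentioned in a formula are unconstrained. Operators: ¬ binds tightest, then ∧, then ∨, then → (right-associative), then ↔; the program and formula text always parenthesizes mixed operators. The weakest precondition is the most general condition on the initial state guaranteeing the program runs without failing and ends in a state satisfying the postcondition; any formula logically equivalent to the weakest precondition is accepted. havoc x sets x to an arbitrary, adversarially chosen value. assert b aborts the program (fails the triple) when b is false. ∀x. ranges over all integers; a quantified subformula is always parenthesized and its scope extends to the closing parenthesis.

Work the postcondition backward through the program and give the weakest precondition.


Working backward. After the program, the postcondition 2*n + 1 > 0 must hold; in canonical form it is 2*n > -1.
Before skip: 2*n > -1
Then branch requires (¬(3*u ≠ c + t + 4)) ∧ 2*n > -1; else branch requires 2*u > 9.
Before the if: ((t = 3 ∧ 3*c = 3*u + 15) → ((¬(3*u ≠ c + t + 4)) ∧ 2*n > -1)) ∧ ((¬(t = 3 ∧ 3*c = 3*u + 15)) → 2*u > 9)
Before u := 3*u + 3: ((t = 3 ∧ 3*c = 9*u + 24) → ((¬(9*u ≠ c + t - 5)) ∧ 2*n > -1)) ∧ ((¬(t = 3 ∧ 3*c = 9*u + 24)) → 6*u > 3)
Before t := u: ((u = 3 ∧ 3*c = 9*u + 24) → ((¬(8*u ≠ c - 5)) ∧ 2*n > -1)) ∧ ((¬(u = 3 ∧ 3*c = 9*u + 24)) → 6*u > 3)
Before havoc c: ∀c_1. (((u = 3 ∧ 3*c_1 = 9*u + 24) → ((¬(8*u ≠ c_1 - 5)) ∧ 2*n > -1)) ∧ ((¬(u = 3 ∧ 3*c_1 = 9*u + 24)) → 6*u > 3))
Answer: WP = ∀c_1. (((u = 3 ∧ 3*c_1 = 9*u + 24) → ((¬(8*u ≠ c_1 - 5)) ∧ 2*n > -1)) ∧ ((¬(u = 3 ∧ 3*c_1 = 9*u + 24)) → 6*u > 3))


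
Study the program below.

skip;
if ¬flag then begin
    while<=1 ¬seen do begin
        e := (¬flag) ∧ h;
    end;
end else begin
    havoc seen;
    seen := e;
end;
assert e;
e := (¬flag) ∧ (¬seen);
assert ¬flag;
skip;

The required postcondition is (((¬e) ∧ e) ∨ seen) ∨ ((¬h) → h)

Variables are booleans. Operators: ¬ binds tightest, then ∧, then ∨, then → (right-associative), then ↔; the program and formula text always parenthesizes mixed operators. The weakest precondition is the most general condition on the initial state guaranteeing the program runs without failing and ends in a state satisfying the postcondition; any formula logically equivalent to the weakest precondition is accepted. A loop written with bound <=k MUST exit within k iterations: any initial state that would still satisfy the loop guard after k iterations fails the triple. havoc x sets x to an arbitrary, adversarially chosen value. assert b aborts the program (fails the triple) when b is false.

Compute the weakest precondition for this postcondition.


Working backward. After the program, the postcondition (((¬e) ∧ e) ∨ seen) ∨ ((¬h) → h) must hold; in canonical form it is seen ∨ ((¬h) → h).
Before skip: seen ∨ ((¬h) → h)
Before assert ¬flag: (¬flag) ∧ (seen ∨ ((¬h) → h))
Before e := (¬flag) ∧ (¬seen): (¬flag) ∧ (seen ∨ ((¬h) → h))
Before assert e: e ∧ (¬flag) ∧ (seen ∨ ((¬h) → h))
Then branch requires ((¬seen) → (seen ∧ (¬flag) ∧ h ∧ (seen ∨ ((¬h) → h)))) ∧ (seen → (e ∧ (¬flag) ∧ (seen ∨ ((¬h) → h)))); else branch requires e ∧ (¬flag) ∧ (e ∨ ((¬h) → h)).
Before the if: ((¬flag) → (((¬seen) → (seen ∧ (¬flag) ∧ h ∧ (seen ∨ ((¬h) → h)))) ∧ (seen → (e ∧ (¬flag) ∧ (seen ∨ ((¬h) → h)))))) ∧ (flag → (e ∧ (¬flag) ∧ (e ∨ ((¬h) → h))))
Before skip: ((¬flag) → (((¬seen) → (seen ∧ (¬flag) ∧ h ∧ (seen ∨ ((¬h) → h)))) ∧ (seen → (e ∧ (¬flag) ∧ (seen ∨ ((¬h) → h)))))) ∧ (flag → (e ∧ (¬flag) ∧ (e ∨ ((¬h) → h))))
Answer: WP = ((¬flag) → (((¬seen) → (seen ∧ (¬flag) ∧ h ∧ (seen ∨ ((¬h) → h)))) ∧ (seen → (e ∧ (¬flag) ∧ (seen ∨ ((¬h) → h)))))) ∧ (flag → (e ∧ (¬flag) ∧ (e ∨ ((¬h) → h))))


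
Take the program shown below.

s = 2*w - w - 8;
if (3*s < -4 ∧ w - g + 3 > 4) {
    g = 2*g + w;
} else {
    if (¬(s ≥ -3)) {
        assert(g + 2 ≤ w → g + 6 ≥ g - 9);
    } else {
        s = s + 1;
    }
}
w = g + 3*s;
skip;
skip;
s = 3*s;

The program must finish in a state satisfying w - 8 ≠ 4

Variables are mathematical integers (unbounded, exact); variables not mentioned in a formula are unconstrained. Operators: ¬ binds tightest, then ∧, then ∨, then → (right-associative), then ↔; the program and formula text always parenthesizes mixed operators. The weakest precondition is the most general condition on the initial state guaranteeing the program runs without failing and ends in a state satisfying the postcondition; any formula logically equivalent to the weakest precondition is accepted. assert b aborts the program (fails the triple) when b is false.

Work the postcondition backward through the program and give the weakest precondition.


Working backward. After the program, the postcondition w - 8 ≠ 4 must hold; in canonical form it is w ≠ 12.
Before s := 3*s: w ≠ 12
Before skip: w ≠ 12
Before skip: w ≠ 12
Before w := g + 3*s: g + 3*s ≠ 12
Then branch requires 2*g + 3*s + w ≠ 12; else branch requires ((¬(s ≥ -3)) → g + 3*s ≠ 12) ∧ (s ≥ -3 → g + 3*s ≠ 9).
Before the if: ((3*s < -4 ∧ w > g + 1) → 2*g + 3*s + w ≠ 12) ∧ ((¬(3*s < -4 ∧ w > g + 1)) → (((¬(s ≥ -3)) → g + 3*s ≠ 12) ∧ (s ≥ -3 → g + 3*s ≠ 9)))
Before s := 2*w - w - 8: ((3*w < 20 ∧ w > g + 1) → 2*g + 4*w ≠ 36) ∧ ((¬(3*w < 20 ∧ w > g + 1)) → (((¬(w ≥ 5)) → g + 3*w ≠ 36) ∧ (w ≥ 5 → g + 3*w ≠ 33)))
Answer: WP = ((3*w < 20 ∧ w > g + 1) → 2*g + 4*w ≠ 36) ∧ ((¬(3*w < 20 ∧ w > g + 1)) → (((¬(w ≥ 5)) → g + 3*w ≠ 36) ∧ (w ≥ 5 → g + 3*w ≠ 33)))


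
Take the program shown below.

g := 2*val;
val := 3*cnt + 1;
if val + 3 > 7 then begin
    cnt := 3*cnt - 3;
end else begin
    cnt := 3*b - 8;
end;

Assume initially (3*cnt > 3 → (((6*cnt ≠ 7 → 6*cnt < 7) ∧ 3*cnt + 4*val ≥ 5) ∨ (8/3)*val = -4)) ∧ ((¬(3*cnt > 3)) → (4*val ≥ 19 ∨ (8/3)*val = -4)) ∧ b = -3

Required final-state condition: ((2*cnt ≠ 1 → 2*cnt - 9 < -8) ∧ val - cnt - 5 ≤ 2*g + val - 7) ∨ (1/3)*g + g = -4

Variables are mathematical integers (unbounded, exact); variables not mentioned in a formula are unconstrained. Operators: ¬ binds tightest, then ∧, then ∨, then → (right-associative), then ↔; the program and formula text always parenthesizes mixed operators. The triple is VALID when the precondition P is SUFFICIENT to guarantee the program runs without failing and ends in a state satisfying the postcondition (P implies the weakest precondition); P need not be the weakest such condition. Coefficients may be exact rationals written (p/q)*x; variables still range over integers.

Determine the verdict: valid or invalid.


Working backward. After the program, the postcondition ((2*cnt ≠ 1 → 2*cnt - 9 < -8) ∧ val - cnt - 5 ≤ 2*g + val - 7) ∨ (1/3)*g + g = -4 must hold; in canonical form it is ((2*cnt ≠ 1 → 2*cnt < 1) ∧ cnt + 2*g ≥ 2) ∨ (4/3)*g = -4.
Then branch requires ((6*cnt ≠ 7 → 6*cnt < 7) ∧ 3*cnt + 2*g ≥ 5) ∨ (4/3)*g = -4; else branch requires ((6*b ≠ 17 → 6*b < 17) ∧ 3*b + 2*g ≥ 10) ∨ (4/3)*g = -4.
Before the if: (val > 4 → (((6*cnt ≠ 7 → 6*cnt < 7) ∧ 3*cnt + 2*g ≥ 5) ∨ (4/3)*g = -4)) ∧ ((¬(val > 4)) → (((6*b ≠ 17 → 6*b < 17) ∧ 3*b + 2*g ≥ 10) ∨ (4/3)*g = -4))
Before val := 3*cnt + 1: (3*cnt > 3 → (((6*cnt ≠ 7 → 6*cnt < 7) ∧ 3*cnt + 2*g ≥ 5) ∨ (4/3)*g = -4)) ∧ ((¬(3*cnt > 3)) → (((6*b ≠ 17 → 6*b < 17) ∧ 3*b + 2*g ≥ 10) ∨ (4/3)*g = -4))
Before g := 2*val: (3*cnt > 3 → (((6*cnt ≠ 7 → 6*cnt < 7) ∧ 3*cnt + 4*val ≥ 5) ∨ (8/3)*val = -4)) ∧ ((¬(3*cnt > 3)) → (((6*b ≠ 17 → 6*b < 17) ∧ 3*b + 4*val ≥ 10) ∨ (8/3)*val = -4))
The weakest precondition is (3*cnt > 3 → (((6*cnt ≠ 7 → 6*cnt < 7) ∧ 3*cnt + 4*val ≥ 5) ∨ (8/3)*val = -4)) ∧ ((¬(3*cnt > 3)) → (((6*b ≠ 17 → 6*b < 17) ∧ 3*b + 4*val ≥ 10) ∨ (8/3)*val = -4)).
Check whether (3*cnt > 3 → (((6*cnt ≠ 7 → 6*cnt < 7) ∧ 3*cnt + 4*val ≥ 5) ∨ (8/3)*val = -4)) ∧ ((¬(3*cnt > 3)) → (4*val ≥ 19 ∨ (8/3)*val = -4)) ∧ b = -3 implies it.
Every state satisfying the precondition satisfies the weakest precondition: the implication holds.
Answer: valid


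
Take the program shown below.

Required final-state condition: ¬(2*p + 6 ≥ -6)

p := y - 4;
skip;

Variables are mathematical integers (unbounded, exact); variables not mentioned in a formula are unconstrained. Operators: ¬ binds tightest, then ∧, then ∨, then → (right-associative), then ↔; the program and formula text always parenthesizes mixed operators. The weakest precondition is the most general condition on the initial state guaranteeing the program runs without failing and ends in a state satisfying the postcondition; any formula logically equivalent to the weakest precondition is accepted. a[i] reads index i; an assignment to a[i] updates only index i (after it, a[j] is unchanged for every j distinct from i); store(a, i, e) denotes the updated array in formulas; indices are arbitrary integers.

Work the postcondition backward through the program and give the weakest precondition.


Working backward. After the program, the postcondition ¬(2*p + 6 ≥ -6) must hold; in canonical form it is ¬(2*p ≥ -12).
Before skip: ¬(2*p ≥ -12)
Before p := y - 4: ¬(2*y ≥ -4)
Answer: WP = ¬(2*y ≥ -4)


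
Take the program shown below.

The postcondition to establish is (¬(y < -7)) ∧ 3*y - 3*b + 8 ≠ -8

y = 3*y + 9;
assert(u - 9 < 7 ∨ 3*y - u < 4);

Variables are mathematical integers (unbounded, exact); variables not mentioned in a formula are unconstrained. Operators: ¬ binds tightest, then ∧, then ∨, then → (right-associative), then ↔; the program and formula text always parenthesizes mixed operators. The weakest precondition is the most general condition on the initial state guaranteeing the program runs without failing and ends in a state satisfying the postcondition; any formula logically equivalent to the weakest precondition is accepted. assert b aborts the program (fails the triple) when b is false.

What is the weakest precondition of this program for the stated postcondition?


Working backward. After the program, the postcondition (¬(y < -7)) ∧ 3*y - 3*b + 8 ≠ -8 must hold; in canonical form it is (¬(y < -7)) ∧ 3*y ≠ 3*b - 16.
Before assert u - 9 < 7 ∨ 3*y - u < 4: (u < 16 ∨ 3*y < u + 4) ∧ (¬(y < -7)) ∧ 3*y ≠ 3*b - 16
Before y := 3*y + 9: (u < 16 ∨ 9*y < u - 23) ∧ (¬(3*y < -16)) ∧ 9*y ≠ 3*b - 43
Answer: WP = (u < 16 ∨ 9*y < u - 23) ∧ (¬(3*y < -16)) ∧ 9*y ≠ 3*b - 43


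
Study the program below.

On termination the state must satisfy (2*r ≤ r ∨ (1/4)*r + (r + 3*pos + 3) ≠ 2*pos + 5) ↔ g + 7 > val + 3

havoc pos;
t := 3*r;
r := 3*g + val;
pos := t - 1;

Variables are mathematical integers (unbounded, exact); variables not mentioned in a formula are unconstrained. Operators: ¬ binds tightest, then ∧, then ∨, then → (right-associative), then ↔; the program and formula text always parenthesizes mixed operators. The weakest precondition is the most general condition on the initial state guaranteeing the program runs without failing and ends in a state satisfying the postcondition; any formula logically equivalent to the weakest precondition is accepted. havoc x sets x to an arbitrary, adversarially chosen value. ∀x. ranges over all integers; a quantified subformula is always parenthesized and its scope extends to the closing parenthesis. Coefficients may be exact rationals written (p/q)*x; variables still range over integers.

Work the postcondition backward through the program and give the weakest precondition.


Working backward. After the program, the postcondition (2*r ≤ r ∨ (1/4)*r + (r + 3*pos + 3) ≠ 2*pos + 5) ↔ g + 7 > val + 3 must hold; in canonical form it is (r ≤ 0 ∨ pos + (5/4)*r ≠ 2) ↔ g > val - 4.
Before pos := t - 1: (r ≤ 0 ∨ (5/4)*r + t ≠ 3) ↔ g > val - 4
Before r := 3*g + val: (3*g + val ≤ 0 ∨ (15/4)*g + t + (5/4)*val ≠ 3) ↔ g > val - 4
Before t := 3*r: (3*g + val ≤ 0 ∨ (15/4)*g + 3*r + (5/4)*val ≠ 3) ↔ g > val - 4
Before havoc pos: (3*g + val ≤ 0 ∨ (15/4)*g + 3*r + (5/4)*val ≠ 3) ↔ g > val - 4
Answer: WP = (3*g + val ≤ 0 ∨ (15/4)*g + 3*r + (5/4)*val ≠ 3) ↔ g > val - 4


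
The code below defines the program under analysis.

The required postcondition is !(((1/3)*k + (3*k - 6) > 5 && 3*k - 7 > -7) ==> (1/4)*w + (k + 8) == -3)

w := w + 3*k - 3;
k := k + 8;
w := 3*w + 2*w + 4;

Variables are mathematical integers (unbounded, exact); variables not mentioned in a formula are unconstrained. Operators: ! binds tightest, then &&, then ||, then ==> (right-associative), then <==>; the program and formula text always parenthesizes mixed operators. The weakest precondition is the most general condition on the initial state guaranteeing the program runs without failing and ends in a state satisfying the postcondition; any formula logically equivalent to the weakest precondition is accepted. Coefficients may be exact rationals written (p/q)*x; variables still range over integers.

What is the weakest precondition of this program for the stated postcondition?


Working backward. After the program, the postcondition !(((1/3)*k + (3*k - 6) > 5 && 3*k - 7 > -7) ==> (1/4)*w + (k + 8) == -3) must hold; in canonical form it is !(((10/3)*k > 11 && 3*k > 0) ==> k + (1/4)*w == -11).
Before w := 3*w + 2*w + 4: !(((10/3)*k > 11 && 3*k > 0) ==> k + (5/4)*w == -12)
Before k := k + 8: !(((10/3)*k > -47/3 && 3*k > -24) ==> k + (5/4)*w == -20)
Before w := w + 3*k - 3: !(((10/3)*k > -47/3 && 3*k > -24) ==> (19/4)*k + (5/4)*w == -65/4)
Answer: WP = !(((10/3)*k > -47/3 && 3*k > -24) ==> (19/4)*k + (5/4)*w == -65/4)


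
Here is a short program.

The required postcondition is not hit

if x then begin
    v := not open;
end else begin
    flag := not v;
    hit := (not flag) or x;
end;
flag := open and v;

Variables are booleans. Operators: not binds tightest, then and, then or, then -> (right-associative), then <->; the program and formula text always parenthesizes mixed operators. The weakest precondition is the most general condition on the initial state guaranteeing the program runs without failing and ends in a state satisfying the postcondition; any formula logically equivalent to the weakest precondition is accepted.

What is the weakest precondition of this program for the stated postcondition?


Working backward. After the program, not hit must hold.
Before flag := open and v: not hit
Then branch requires not hit; else branch requires not (v or x).
Before the if: (x -> (not hit)) and ((not x) -> (not (v or x)))
Answer: WP = (x -> (not hit)) and ((not x) -> (not (v or x)))


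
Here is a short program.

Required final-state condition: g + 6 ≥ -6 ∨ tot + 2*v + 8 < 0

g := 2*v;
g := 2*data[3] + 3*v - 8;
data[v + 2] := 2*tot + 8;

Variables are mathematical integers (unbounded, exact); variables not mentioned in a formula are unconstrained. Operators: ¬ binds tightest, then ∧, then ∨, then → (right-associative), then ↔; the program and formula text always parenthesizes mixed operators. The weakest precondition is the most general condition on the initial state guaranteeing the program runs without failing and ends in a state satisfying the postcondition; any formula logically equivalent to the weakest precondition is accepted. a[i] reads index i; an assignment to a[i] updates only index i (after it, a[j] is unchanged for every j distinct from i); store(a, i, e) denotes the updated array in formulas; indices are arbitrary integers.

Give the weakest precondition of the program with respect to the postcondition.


Working backward. After the program, the postcondition g + 6 ≥ -6 ∨ tot + 2*v + 8 < 0 must hold; in canonical form it is g ≥ -12 ∨ tot + 2*v < -8.
Before data[v + 2] := 2*tot + 8: g ≥ -12 ∨ tot + 2*v < -8
Before g := 2*data[3] + 3*v - 8: 2*data[3] + 3*v ≥ -4 ∨ tot + 2*v < -8
Before g := 2*v: 2*data[3] + 3*v ≥ -4 ∨ tot + 2*v < -8
Answer: WP = 2*data[3] + 3*v ≥ -4 ∨ tot + 2*v < -8


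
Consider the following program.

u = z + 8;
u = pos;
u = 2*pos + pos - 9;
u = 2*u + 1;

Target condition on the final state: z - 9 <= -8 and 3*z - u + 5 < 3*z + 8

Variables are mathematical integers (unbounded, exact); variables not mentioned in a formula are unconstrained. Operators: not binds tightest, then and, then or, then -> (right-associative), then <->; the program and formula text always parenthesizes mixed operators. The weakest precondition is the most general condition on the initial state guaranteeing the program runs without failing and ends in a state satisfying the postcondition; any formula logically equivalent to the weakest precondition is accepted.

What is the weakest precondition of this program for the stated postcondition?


Working backward. After the program, the postcondition z - 9 <= -8 and 3*z - u + 5 < 3*z + 8 must hold; in canonical form it is z <= 1 and u > -3.
Before u := 2*u + 1: z <= 1 and 2*u > -4
Before u := 2*pos + pos - 9: z <= 1 and 6*pos > 14
Before u := pos: z <= 1 and 6*pos > 14
Before u := z + 8: z <= 1 and 6*pos > 14
Answer: WP = z <= 1 and 6*pos > 14


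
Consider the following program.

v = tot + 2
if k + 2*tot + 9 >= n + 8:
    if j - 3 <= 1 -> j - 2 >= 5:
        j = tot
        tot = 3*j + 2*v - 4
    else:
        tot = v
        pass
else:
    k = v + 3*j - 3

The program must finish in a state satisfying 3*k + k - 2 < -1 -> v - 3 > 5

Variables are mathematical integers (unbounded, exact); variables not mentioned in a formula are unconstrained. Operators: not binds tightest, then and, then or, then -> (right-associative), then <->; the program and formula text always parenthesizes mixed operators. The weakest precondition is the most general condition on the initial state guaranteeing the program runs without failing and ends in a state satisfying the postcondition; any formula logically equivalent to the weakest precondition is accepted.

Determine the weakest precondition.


Working backward. After the program, the postcondition 3*k + k - 2 < -1 -> v - 3 > 5 must hold; in canonical form it is 4*k < 1 -> v > 8.
Then branch requires ((j <= 4 -> j >= 7) -> (4*k < 1 -> v > 8)) and ((not (j <= 4 -> j >= 7)) -> (4*k < 1 -> v > 8)); else branch requires 12*j + 4*v < 13 -> v > 8.
Before the if: (k + 2*tot >= n - 1 -> (((j <= 4 -> j >= 7) -> (4*k < 1 -> v > 8)) and ((not (j <= 4 -> j >= 7)) -> (4*k < 1 -> v > 8)))) and ((not (k + 2*tot >= n - 1)) -> (12*j + 4*v < 13 -> v > 8))
Before v := tot + 2: (k + 2*tot >= n - 1 -> (((j <= 4 -> j >= 7) -> (4*k < 1 -> tot > 6)) and ((not (j <= 4 -> j >= 7)) -> (4*k < 1 -> tot > 6)))) and ((not (k + 2*tot >= n - 1)) -> (12*j + 4*tot < 5 -> tot > 6))
Answer: WP = (k + 2*tot >= n - 1 -> (((j <= 4 -> j >= 7) -> (4*k < 1 -> tot > 6)) and ((not (j <= 4 -> j >= 7)) -> (4*k < 1 -> tot > 6)))) and ((not (k + 2*tot >= n - 1)) -> (12*j + 4*tot < 5 -> tot > 6))


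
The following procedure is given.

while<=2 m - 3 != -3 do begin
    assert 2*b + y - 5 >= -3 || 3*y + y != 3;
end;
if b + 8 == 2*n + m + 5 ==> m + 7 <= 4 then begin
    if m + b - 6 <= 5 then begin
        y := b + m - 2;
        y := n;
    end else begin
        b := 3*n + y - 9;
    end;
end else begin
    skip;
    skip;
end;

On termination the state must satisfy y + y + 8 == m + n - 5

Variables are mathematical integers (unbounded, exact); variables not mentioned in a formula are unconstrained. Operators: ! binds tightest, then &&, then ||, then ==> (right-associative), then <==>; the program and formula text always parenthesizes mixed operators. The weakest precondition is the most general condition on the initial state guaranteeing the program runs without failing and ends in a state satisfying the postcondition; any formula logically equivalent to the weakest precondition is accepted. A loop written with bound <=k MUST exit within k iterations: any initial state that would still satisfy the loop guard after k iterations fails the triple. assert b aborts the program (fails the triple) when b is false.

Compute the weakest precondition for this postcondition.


Working backward. After the program, the postcondition y + y + 8 == m + n - 5 must hold; in canonical form it is 2*y == m + n - 13.
Then branch requires (b + m <= 11 ==> n == m - 13) && ((!(b + m <= 11)) ==> 2*y == m + n - 13); else branch requires 2*y == m + n - 13.
Before the if: ((b == m + 2*n - 3 ==> m <= -3) ==> ((b + m <= 11 ==> n == m - 13) && ((!(b + m <= 11)) ==> 2*y == m + n - 13))) && ((!(b == m + 2*n - 3 ==> m <= -3)) ==> 2*y == m + n - 13)
Before the loop (bound <=2), unroll the exhaustion recursion (WP_0 = exit-now case; WP_j = one more guarded iteration, up to j = 2):
  WP_0: (!(m != 0)) && ((b == m + 2*n - 3 ==> m <= -3) ==> ((b + m <= 11 ==> n == m - 13) && ((!(b + m <= 11)) ==> 2*y == m + n - 13))) && ((!(b == m + 2*n - 3 ==> m <= -3)) ==> 2*y == m + n - 13)
  WP_1: (m != 0 ==> ((2*b + y >= 2 || 4*y != 3) && (!(m != 0)) && ((b == m + 2*n - 3 ==> m <= -3) ==> ((b + m <= 11 ==> n == m - 13) && ((!(b + m <= 11)) ==> 2*y == m + n - 13))) && ((!(b == m + 2*n - 3 ==> m <= -3)) ==> 2*y == m + n - 13))) && ((!(m != 0)) ==> (((b == m + 2*n - 3 ==> m <= -3) ==> ((b + m <= 11 ==> n == m - 13) && ((!(b + m <= 11)) ==> 2*y == m + n - 13))) && ((!(b == m + 2*n - 3 ==> m <= -3)) ==> 2*y == m + n - 13)))
  WP_2: (m != 0 ==> ((2*b + y >= 2 || 4*y != 3) && (m != 0 ==> ((2*b + y >= 2 || 4*y != 3) && (!(m != 0)) && ((b == m + 2*n - 3 ==> m <= -3) ==> ((b + m <= 11 ==> n == m - 13) && ((!(b + m <= 11)) ==> 2*y == m + n - 13))) && ((!(b == m + 2*n - 3 ==> m <= -3)) ==> 2*y == m + n - 13))) && ((!(m != 0)) ==> (((b == m + 2*n - 3 ==> m <= -3) ==> ((b + m <= 11 ==> n == m - 13) && ((!(b + m <= 11)) ==> 2*y == m + n - 13))) && ((!(b == m + 2*n - 3 ==> m <= -3)) ==> 2*y == m + n - 13))))) && ((!(m != 0)) ==> (((b == m + 2*n - 3 ==> m <= -3) ==> ((b + m <= 11 ==> n == m - 13) && ((!(b + m <= 11)) ==> 2*y == m + n - 13))) && ((!(b == m + 2*n - 3 ==> m <= -3)) ==> 2*y == m + n - 13)))
So before the loop: (m != 0 ==> ((2*b + y >= 2 || 4*y != 3) && (m != 0 ==> ((2*b + y >= 2 || 4*y != 3) && (!(m != 0)) && ((b == m + 2*n - 3 ==> m <= -3) ==> ((b + m <= 11 ==> n == m - 13) && ((!(b + m <= 11)) ==> 2*y == m + n - 13))) && ((!(b == m + 2*n - 3 ==> m <= -3)) ==> 2*y == m + n - 13))) && ((!(m != 0)) ==> (((b == m + 2*n - 3 ==> m <= -3) ==> ((b + m <= 11 ==> n == m - 13) && ((!(b + m <= 11)) ==> 2*y == m + n - 13))) && ((!(b == m + 2*n - 3 ==> m <= -3)) ==> 2*y == m + n - 13))))) && ((!(m != 0)) ==> (((b == m + 2*n - 3 ==> m <= -3) ==> ((b + m <= 11 ==> n == m - 13) && ((!(b + m <= 11)) ==> 2*y == m + n - 13))) && ((!(b == m + 2*n - 3 ==> m <= -3)) ==> 2*y == m + n - 13)))
Answer: WP = (m != 0 ==> ((2*b + y >= 2 || 4*y != 3) && (m != 0 ==> ((2*b + y >= 2 || 4*y != 3) && (!(m != 0)) && ((b == m + 2*n - 3 ==> m <= -3) ==> ((b + m <= 11 ==> n == m - 13) && ((!(b + m <= 11)) ==> 2*y == m + n - 13))) && ((!(b == m + 2*n - 3 ==> m <= -3)) ==> 2*y == m + n - 13))) && ((!(m != 0)) ==> (((b == m + 2*n - 3 ==> m <= -3) ==> ((b + m <= 11 ==> n == m - 13) && ((!(b + m <= 11)) ==> 2*y == m + n - 13))) && ((!(b == m + 2*n - 3 ==> m <= -3)) ==> 2*y == m + n - 13))))) && ((!(m != 0)) ==> (((b == m + 2*n - 3 ==> m <= -3) ==> ((b + m <= 11 ==> n == m - 13) && ((!(b + m <= 11)) ==> 2*y == m + n - 13))) && ((!(b == m + 2*n - 3 ==> m <= -3)) ==> 2*y == m + n - 13)))


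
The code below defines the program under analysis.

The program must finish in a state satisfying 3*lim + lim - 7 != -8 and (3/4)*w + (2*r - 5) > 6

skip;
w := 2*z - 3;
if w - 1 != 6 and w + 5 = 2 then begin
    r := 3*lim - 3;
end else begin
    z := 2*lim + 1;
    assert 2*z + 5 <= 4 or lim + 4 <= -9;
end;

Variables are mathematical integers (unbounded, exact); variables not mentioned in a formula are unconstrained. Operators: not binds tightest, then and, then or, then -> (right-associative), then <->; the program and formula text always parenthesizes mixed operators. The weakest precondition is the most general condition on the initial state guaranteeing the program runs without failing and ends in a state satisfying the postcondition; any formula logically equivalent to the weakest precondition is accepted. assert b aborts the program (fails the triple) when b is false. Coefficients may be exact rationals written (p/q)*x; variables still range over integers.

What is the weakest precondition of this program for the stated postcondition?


Working backward. After the program, the postcondition 3*lim + lim - 7 != -8 and (3/4)*w + (2*r - 5) > 6 must hold; in canonical form it is 4*lim != -1 and 2*r + (3/4)*w > 11.
Then branch requires 4*lim != -1 and 6*lim + (3/4)*w > 17; else branch requires (4*lim <= -3 or lim <= -13) and 4*lim != -1 and 2*r + (3/4)*w > 11.
Before the if: ((w != 7 and w = -3) -> (4*lim != -1 and 6*lim + (3/4)*w > 17)) and ((not (w != 7 and w = -3)) -> ((4*lim <= -3 or lim <= -13) and 4*lim != -1 and 2*r + (3/4)*w > 11))
Before w := 2*z - 3: ((2*z != 10 and 2*z = 0) -> (4*lim != -1 and 6*lim + (3/2)*z > 77/4)) and ((not (2*z != 10 and 2*z = 0)) -> ((4*lim <= -3 or lim <= -13) and 4*lim != -1 and 2*r + (3/2)*z > 53/4))
Before skip: ((2*z != 10 and 2*z = 0) -> (4*lim != -1 and 6*lim + (3/2)*z > 77/4)) and ((not (2*z != 10 and 2*z = 0)) -> ((4*lim <= -3 or lim <= -13) and 4*lim != -1 and 2*r + (3/2)*z > 53/4))
Answer: WP = ((2*z != 10 and 2*z = 0) -> (4*lim != -1 and 6*lim + (3/2)*z > 77/4)) and ((not (2*z != 10 and 2*z = 0)) -> ((4*lim <= -3 or lim <= -13) and 4*lim != -1 and 2*r + (3/2)*z > 53/4))


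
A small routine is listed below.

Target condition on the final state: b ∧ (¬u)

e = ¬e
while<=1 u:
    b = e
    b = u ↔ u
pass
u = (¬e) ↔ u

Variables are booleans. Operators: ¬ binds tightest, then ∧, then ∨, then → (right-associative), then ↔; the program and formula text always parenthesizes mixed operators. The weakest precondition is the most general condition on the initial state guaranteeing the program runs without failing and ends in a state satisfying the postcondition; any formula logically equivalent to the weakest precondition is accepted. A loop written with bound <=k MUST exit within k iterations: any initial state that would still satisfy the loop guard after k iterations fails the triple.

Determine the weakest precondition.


Working backward. After the program, b ∧ (¬u) must hold.
Before u := (¬e) ↔ u: b ∧ (¬((¬e) ↔ u))
Before skip: b ∧ (¬((¬e) ↔ u))
Before the loop (bound <=1), unroll the exhaustion recursion (WP_0 = exit-now case; WP_j = one more guarded iteration, up to j = 1):
  WP_0: (¬u) ∧ b ∧ (¬((¬e) ↔ u))
  WP_1: (u → ((¬u) ∧ (¬((¬e) ↔ u)))) ∧ ((¬u) → (b ∧ (¬((¬e) ↔ u))))
So before the loop: (u → ((¬u) ∧ (¬((¬e) ↔ u)))) ∧ ((¬u) → (b ∧ (¬((¬e) ↔ u))))
Before e := ¬e: (u → ((¬u) ∧ (¬(e ↔ u)))) ∧ ((¬u) → (b ∧ (¬(e ↔ u))))
Answer: WP = (u → ((¬u) ∧ (¬(e ↔ u)))) ∧ ((¬u) → (b ∧ (¬(e ↔ u))))
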